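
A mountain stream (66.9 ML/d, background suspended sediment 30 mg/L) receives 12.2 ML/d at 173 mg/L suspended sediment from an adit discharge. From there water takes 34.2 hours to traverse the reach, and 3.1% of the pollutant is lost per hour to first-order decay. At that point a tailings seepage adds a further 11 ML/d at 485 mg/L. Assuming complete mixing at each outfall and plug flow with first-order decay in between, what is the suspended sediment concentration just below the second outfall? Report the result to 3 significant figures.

74.8 mg/L

Conservation of mass: C = (66.90·30.00 + 12.20·173.0) / 79.10 = 4118/79.10 = 52.06 mg/L; combined flow 79.10 ML/d.
3.1%/h lost → k = −ln(1 − 0.031) = 0.03149 h⁻¹.
After decay, C = 52.06 × e^(−kt) = 52.06 × 0.3406 = 17.73 mg/L.
Second outfall: C = (79.10·17.73 + 11.00·485.0)/90.10 = 74.78 mg/L.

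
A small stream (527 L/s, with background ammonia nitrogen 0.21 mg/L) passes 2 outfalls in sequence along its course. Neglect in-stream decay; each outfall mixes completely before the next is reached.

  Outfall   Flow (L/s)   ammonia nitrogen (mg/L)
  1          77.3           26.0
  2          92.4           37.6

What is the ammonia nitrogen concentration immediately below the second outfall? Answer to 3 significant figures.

After outfall 1: Q = 527.0 + 77.30 = 604.3 L/s; C = (527.0·0.2100 + 77.30·26.00)/604.3 = 3.509 mg/L.
After outfall 2: Q = 604.3 + 92.40 = 696.7 L/s; C = (604.3·3.509 + 92.40·37.60)/696.7 = 8.030 mg/L.

8.03 mg/L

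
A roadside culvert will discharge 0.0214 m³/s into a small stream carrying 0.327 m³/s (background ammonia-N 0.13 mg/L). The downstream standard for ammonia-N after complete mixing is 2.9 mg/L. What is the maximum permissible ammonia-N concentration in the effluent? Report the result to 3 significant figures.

45.2 mg/L

At the limit, (Qr·Cr + Qe·Cₑ)/(Qr + Qe) = 2.9:
Cₑ = (0.3484·2.9 − 0.3270·0.1300) / 0.02140 = 45.23 mg/L.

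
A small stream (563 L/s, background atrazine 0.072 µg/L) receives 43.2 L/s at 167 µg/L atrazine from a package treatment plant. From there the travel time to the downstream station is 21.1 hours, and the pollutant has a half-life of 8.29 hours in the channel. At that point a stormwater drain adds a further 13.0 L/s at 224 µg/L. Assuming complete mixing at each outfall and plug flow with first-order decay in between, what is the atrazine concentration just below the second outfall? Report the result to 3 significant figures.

6.71 µg/L

Mass balance: C = (563.0·0.07200 + 43.20·167.0) / 606.2 = 7255/606.2 = 11.97 µg/L; combined flow 606.2 L/s.
Half-life 8.29 h → k = ln 2 / 8.29 = 0.08361 h⁻¹ = 2.007 d⁻¹.
First-order decay: C = 11.97·exp(−k·t) = 11.97·0.1713 = 2.050 µg/L.
At the second outfall, C = (606.2·2.050 + 13.00·224.0) / (606.2 + 13.00) = 6.710 µg/L.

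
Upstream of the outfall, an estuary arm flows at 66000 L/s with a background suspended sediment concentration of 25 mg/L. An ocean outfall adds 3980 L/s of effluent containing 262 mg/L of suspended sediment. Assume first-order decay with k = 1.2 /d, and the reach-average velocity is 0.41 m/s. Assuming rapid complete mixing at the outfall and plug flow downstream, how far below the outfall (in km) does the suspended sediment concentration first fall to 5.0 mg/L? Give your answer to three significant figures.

After mixing, C = (66000·25.00 + 3980·262.0) / 69980 = 2693000/69980 = 38.48 mg/L.
Set 38.48·exp(−k·t) = 5.0 → t = ln(38.48/5.0)/k = 146900 s = 40.81 h.
Distance = v·t = 0.41·146900 = 60240 m = 60.24 km.

60.2 km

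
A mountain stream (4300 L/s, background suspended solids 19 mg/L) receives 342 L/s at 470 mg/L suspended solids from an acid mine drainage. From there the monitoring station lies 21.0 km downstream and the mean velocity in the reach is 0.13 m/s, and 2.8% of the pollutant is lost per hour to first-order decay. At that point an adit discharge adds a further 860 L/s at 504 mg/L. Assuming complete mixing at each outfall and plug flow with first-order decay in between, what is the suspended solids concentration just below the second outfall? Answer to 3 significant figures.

91.1 mg/L

Conservation of mass: C = (4300·19.00 + 342.0·470.0) / 4642 = 242400/4642 = 52.23 mg/L; combined flow 4642 L/s.
Travel time t = 21.0·1000 / 0.13 = 161500 s = 44.87 h.
2.8%/h lost → k = −ln(1 − 0.028) = 0.02840 h⁻¹.
Applying C = C₀e^(−kt): 52.23 × 0.2796 = 14.60 mg/L.
At the second outfall, C = (4642·14.60 + 860.0·504.0) / (4642 + 860.0) = 91.10 mg/L.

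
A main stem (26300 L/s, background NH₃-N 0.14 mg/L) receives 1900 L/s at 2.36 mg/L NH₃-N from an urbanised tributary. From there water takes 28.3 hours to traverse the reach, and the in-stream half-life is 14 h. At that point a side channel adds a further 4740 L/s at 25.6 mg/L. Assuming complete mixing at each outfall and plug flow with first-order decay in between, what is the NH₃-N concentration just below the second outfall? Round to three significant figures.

Mass balance: C = (26300·0.1400 + 1900·2.360) / 28200 = 8166/28200 = 0.2896 mg/L; combined flow 28200 L/s.
Half-life 14 h → k = ln 2 / 14 = 0.04951 h⁻¹ = 1.188 d⁻¹.
Applying C = C₀e^(−kt): 0.2896 × 0.2463 = 0.07133 mg/L.
At the second outfall, C = (28200·0.07133 + 4740·25.60) / (28200 + 4740) = 3.745 mg/L.

3.74 mg/L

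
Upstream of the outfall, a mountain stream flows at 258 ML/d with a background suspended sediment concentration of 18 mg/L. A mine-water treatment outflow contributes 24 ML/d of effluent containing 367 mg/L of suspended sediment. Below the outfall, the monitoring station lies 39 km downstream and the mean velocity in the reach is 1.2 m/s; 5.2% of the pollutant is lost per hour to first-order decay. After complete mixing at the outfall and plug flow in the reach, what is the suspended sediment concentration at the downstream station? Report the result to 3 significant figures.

After mixing, C = (258.0·18.00 + 24.00·367.0) / 282.0 = 13450/282.0 = 47.70 mg/L.
Travel time t = 39·1000 / 1.2 = 32500 s = 9.028 h.
5.2%/h lost → k = −ln(1 − 0.052) = 0.05340 h⁻¹.
After decay, C = 47.70 × e^(−kt) = 47.70 × 0.6175 = 29.46 mg/L.

29.5 mg/L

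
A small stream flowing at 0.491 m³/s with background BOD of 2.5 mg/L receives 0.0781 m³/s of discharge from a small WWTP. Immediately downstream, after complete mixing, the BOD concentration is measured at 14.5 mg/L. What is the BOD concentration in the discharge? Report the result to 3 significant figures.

Mass balance: 0.4910·2.500 + 0.07810·Cₑ = 0.5691·14.50
→ Cₑ = (0.5691·14.50 − 0.4910·2.500) / 0.07810 = 89.94 mg/L.

89.9 mg/L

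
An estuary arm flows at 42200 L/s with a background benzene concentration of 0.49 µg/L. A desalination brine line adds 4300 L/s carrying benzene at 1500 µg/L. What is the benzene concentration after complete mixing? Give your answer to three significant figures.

139 µg/L

Flow-weighted average: C = (42200·0.4900 + 4300·1500) / 46500 = 6471000/46500 = 139.2 µg/L.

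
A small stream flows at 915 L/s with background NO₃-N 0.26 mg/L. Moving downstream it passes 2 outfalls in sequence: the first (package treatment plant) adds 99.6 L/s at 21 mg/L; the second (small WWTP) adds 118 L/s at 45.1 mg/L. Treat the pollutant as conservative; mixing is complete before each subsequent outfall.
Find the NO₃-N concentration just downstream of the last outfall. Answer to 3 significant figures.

6.76 mg/L

Below outfall 1: Q → 1015 L/s, C = (915.0·0.2600 + 99.60·21.00)/1015 = 2.296 mg/L.
Below outfall 2: Q → 1133 L/s, C = (1015·2.296 + 118.0·45.10)/1133 = 6.756 mg/L.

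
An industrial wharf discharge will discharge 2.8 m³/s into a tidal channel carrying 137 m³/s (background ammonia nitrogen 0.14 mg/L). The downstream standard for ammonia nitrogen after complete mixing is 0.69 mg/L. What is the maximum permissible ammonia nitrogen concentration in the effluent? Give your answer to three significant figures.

27.6 mg/L

At the limit, (Qr·Cr + Qe·Cₑ)/(Qr + Qe) = 0.69:
Cₑ = (139.8·0.69 − 137.0·0.1400) / 2.800 = 27.60 mg/L.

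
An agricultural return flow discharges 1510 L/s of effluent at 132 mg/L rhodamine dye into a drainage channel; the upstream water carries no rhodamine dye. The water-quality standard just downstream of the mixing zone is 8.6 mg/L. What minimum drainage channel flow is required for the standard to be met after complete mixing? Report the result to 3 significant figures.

Set C_mix = 8.6: (Q·0 + 1510·132.0) / (Q + 1510) = 8.6
→ Q = 1510·(132.0 − 8.6)/(8.6 − 0) = 21670 L/s.

21700 L/s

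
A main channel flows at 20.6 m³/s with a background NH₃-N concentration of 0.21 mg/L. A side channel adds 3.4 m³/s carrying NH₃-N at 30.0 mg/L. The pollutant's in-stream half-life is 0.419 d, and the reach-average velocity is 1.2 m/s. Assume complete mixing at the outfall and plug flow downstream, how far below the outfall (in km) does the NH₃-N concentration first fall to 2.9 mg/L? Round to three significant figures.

26.6 km

Conservation of mass: C = (20.60·0.2100 + 3.400·30.00) / 24.00 = 106.3/24.00 = 4.430 mg/L.
Half-life 0.419 d → k = ln 2 / 0.419 = 1.654 d⁻¹.
Set 4.430·exp(−k·t) = 2.9 → t = ln(4.430/2.9)/k = 22130 s = 6.148 h.
Distance = v·t = 1.2·22130 = 26560 m = 26.56 km.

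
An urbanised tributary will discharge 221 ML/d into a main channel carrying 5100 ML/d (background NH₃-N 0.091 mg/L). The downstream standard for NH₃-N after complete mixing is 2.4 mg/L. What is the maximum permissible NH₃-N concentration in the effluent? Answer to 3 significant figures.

55.7 mg/L

At the limit, (Qr·Cr + Qe·Cₑ)/(Qr + Qe) = 2.4:
Cₑ = (5321·2.4 − 5100·0.09100) / 221.0 = 55.68 mg/L.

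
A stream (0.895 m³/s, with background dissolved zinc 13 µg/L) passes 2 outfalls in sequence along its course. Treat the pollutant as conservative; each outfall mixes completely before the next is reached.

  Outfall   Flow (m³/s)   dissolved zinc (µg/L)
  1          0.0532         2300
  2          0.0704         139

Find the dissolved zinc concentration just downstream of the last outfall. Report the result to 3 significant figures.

After outfall 1: Q = 0.8950 + 0.05320 = 0.9482 m³/s; C = (0.8950·13.00 + 0.05320·2300)/0.9482 = 141.3 µg/L.
After outfall 2: Q = 0.9482 + 0.07040 = 1.019 m³/s; C = (0.9482·141.3 + 0.07040·139.0)/1.019 = 141.2 µg/L.

141 µg/L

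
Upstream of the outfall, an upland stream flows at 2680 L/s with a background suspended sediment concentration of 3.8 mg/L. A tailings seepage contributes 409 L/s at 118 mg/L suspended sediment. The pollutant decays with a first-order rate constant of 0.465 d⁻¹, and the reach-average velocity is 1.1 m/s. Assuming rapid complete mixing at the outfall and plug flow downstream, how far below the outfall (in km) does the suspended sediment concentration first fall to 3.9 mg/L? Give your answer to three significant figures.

323 km

Mass balance: C = (2680·3.800 + 409.0·118.0) / 3089 = 58450/3089 = 18.92 mg/L.
Set 18.92·exp(−k·t) = 3.9 → t = ln(18.92/3.9)/k = 293400 s = 81.51 h.
Distance = v·t = 1.1·293400 = 322800 m = 322.8 km.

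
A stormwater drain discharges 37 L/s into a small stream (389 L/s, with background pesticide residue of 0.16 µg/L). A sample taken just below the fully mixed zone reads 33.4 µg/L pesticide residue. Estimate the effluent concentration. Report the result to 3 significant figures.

383 µg/L

Mass balance: 389.0·0.1600 + 37.00·Cₑ = 426.0·33.40
→ Cₑ = (426.0·33.40 − 389.0·0.1600) / 37.00 = 382.9 µg/L.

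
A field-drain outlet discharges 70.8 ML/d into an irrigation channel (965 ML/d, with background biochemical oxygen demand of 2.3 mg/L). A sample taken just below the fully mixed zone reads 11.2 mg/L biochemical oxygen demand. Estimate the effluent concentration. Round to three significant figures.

133 mg/L

Mass balance: 965.0·2.300 + 70.80·Cₑ = 1036·11.20
→ Cₑ = (1036·11.20 − 965.0·2.300) / 70.80 = 132.5 mg/L.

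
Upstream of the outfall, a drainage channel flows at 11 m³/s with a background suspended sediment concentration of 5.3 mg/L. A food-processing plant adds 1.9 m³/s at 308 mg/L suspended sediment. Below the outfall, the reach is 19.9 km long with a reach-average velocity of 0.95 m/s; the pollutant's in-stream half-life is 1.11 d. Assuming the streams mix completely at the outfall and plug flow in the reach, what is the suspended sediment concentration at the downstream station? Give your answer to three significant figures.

42.9 mg/L

Mixed concentration C = ΣQC/ΣQ = (11.00·5.300 + 1.900·308.0) / 12.90 = 643.5/12.90 = 49.88 mg/L.
Travel time t = 19.9·1000 / 0.95 = 20950 s = 5.819 h.
Half-life 1.11 d → k = ln 2 / 1.11 = 0.6245 d⁻¹.
After decay, C = 49.88 × e^(−kt) = 49.88 × 0.8595 = 42.88 mg/L.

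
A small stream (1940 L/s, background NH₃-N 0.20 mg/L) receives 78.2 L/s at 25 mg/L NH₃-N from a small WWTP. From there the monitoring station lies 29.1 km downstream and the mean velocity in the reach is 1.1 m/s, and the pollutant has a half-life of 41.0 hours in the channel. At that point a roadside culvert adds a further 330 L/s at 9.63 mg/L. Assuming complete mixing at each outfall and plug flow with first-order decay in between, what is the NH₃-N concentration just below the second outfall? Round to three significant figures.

Mixed concentration C = ΣQC/ΣQ = (1940·0.2000 + 78.20·25.00) / 2018 = 2343/2018 = 1.161 mg/L; combined flow 2018 L/s.
Travel time t = 29.1·1000 / 1.1 = 26450 s = 7.348 h.
Half-life 41.0 h → k = ln 2 / 41.0 = 0.01691 h⁻¹ = 0.4057 d⁻¹.
Decay over the reach: 1.161·exp(−kt) = 1.161·0.8832 = 1.025 mg/L.
At the second outfall, C = (2018·1.025 + 330.0·9.630) / (2018 + 330.0) = 2.235 mg/L.

2.23 mg/L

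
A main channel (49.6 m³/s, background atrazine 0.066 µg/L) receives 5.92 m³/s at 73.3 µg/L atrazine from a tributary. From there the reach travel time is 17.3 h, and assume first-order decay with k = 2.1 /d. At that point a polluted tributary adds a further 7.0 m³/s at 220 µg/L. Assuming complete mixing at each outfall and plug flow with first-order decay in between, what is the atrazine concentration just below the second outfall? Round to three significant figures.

26.2 µg/L

Flow-weighted average: C = (49.60·0.06600 + 5.920·73.30) / 55.52 = 437.2/55.52 = 7.875 µg/L; combined flow 55.52 m³/s.
First-order decay: C = 7.875·exp(−k·t) = 7.875·0.2201 = 1.733 µg/L.
Second outfall: C = (55.52·1.733 + 7.000·220.0)/62.52 = 26.17 µg/L.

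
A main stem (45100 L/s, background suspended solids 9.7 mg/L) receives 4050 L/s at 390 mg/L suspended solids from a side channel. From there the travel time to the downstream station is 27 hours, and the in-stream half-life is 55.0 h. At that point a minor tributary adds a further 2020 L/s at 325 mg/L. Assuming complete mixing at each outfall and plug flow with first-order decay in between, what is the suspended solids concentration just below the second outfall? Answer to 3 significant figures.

Conservation of mass: C = (45100·9.700 + 4050·390.0) / 49150 = 2017000/49150 = 41.04 mg/L; combined flow 49150 L/s.
Half-life 55.0 h → k = ln 2 / 55.0 = 0.01260 h⁻¹ = 0.3025 d⁻¹.
First-order decay: C = 41.04·exp(−k·t) = 41.04·0.7116 = 29.20 mg/L.
Second outfall: C = (49150·29.20 + 2020·325.0)/51170 = 40.88 mg/L.

40.9 mg/L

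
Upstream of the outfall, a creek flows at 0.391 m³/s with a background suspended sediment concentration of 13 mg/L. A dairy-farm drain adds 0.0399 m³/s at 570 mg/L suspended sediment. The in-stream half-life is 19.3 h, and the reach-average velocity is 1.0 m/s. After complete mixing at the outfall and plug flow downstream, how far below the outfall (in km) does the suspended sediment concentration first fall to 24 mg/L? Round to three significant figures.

Mixed concentration C = ΣQC/ΣQ = (0.3910·13.00 + 0.03990·570.0) / 0.4309 = 27.83/0.4309 = 64.58 mg/L.
Half-life 19.3 h → k = ln 2 / 19.3 = 0.03591 h⁻¹ = 0.8619 d⁻¹.
Set 64.58·exp(−k·t) = 24 → t = ln(64.58/24)/k = 99220 s = 27.56 h.
Distance = v·t = 1.0·99220 = 99220 m = 99.22 km.

99.2 km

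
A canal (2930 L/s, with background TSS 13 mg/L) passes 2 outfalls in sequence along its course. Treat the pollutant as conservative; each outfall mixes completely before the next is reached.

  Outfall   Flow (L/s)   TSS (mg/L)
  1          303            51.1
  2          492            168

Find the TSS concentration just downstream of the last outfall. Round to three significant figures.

Below outfall 1: Q → 3233 L/s, C = (2930·13.00 + 303.0·51.10)/3233 = 16.57 mg/L.
Below outfall 2: Q → 3725 L/s, C = (3233·16.57 + 492.0·168.0)/3725 = 36.57 mg/L.

36.6 mg/L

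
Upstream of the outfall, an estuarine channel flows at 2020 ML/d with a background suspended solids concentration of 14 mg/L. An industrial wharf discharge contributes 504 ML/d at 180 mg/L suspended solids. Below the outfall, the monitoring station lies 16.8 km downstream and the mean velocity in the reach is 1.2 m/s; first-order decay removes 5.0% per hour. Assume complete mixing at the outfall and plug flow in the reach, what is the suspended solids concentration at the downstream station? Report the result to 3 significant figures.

38.6 mg/L

Mixed concentration C = ΣQC/ΣQ = (2020·14.00 + 504.0·180.0) / 2524 = 119000/2524 = 47.15 mg/L.
Travel time t = 16.8·1000 / 1.2 = 14000 s = 3.889 h.
5.0%/h lost → k = −ln(1 − 0.05) = 0.05129 h⁻¹.
Applying C = C₀e^(−kt): 47.15 × 0.8192 = 38.62 mg/L.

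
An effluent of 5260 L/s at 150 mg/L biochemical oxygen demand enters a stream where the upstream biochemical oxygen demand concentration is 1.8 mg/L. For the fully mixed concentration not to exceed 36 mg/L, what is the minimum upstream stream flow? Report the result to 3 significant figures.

17500 L/s

Set C_mix = 36: (Q·1.800 + 5260·150.0) / (Q + 5260) = 36
→ Q = 5260·(150.0 − 36)/(36 − 1.800) = 17530 L/s.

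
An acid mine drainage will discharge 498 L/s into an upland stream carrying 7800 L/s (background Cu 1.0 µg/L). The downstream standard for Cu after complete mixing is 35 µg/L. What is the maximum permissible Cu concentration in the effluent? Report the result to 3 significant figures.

568 µg/L

At the limit, (Qr·Cr + Qe·Cₑ)/(Qr + Qe) = 35:
Cₑ = (8298·35 − 7800·1.000) / 498.0 = 567.5 µg/L.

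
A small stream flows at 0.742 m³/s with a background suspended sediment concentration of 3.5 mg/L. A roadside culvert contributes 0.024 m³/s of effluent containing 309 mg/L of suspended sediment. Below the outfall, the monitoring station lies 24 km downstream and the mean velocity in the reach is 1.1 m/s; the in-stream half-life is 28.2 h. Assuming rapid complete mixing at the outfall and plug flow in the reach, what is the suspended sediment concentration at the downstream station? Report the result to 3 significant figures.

11.3 mg/L

Mass balance: C = (0.7420·3.500 + 0.02400·309.0) / 0.7660 = 10.01/0.7660 = 13.07 mg/L.
Travel time t = 24·1000 / 1.1 = 21820 s = 6.061 h.
Half-life 28.2 h → k = ln 2 / 28.2 = 0.02458 h⁻¹ = 0.5899 d⁻¹.
Decay over the reach: 13.07·exp(−kt) = 13.07·0.8616 = 11.26 mg/L.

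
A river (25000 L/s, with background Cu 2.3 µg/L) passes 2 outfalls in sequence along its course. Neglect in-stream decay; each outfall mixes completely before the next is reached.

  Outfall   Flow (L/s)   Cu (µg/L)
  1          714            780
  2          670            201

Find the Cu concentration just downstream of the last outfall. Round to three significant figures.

28.4 µg/L

Outfall 1: combined Q = 25710 L/s; C = (25000·2.300 + 714.0·780.0)/25710 = 23.89 µg/L.
Outfall 2: combined Q = 26380 L/s; C = (25710·23.89 + 670.0·201.0)/26380 = 28.39 µg/L.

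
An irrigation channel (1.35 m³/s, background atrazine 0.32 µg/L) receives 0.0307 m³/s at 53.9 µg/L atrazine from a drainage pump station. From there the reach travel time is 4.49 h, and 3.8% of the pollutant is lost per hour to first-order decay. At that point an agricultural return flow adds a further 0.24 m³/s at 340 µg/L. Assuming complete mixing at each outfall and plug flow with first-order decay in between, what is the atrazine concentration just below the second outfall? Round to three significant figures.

Mixed concentration C = ΣQC/ΣQ = (1.350·0.3200 + 0.03070·53.90) / 1.381 = 2.087/1.381 = 1.511 µg/L; combined flow 1.381 m³/s.
3.8%/h lost → k = −ln(1 − 0.038) = 0.03874 h⁻¹.
Applying C = C₀e^(−kt): 1.511 × 0.8403 = 1.270 µg/L.
Second outfall: C = (1.381·1.270 + 0.2400·340.0)/1.621 = 51.43 µg/L.

51.4 µg/L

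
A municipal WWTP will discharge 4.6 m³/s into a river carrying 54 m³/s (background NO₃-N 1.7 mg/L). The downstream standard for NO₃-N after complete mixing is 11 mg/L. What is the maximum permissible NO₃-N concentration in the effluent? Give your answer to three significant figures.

120 mg/L

At the limit, (Qr·Cr + Qe·Cₑ)/(Qr + Qe) = 11:
Cₑ = (58.60·11 − 54.00·1.700) / 4.600 = 120.2 mg/L.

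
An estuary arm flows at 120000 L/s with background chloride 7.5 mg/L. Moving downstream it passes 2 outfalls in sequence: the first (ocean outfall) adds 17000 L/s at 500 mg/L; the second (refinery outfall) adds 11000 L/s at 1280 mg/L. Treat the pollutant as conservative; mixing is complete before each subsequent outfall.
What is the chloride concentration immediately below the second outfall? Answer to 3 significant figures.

After outfall 1: Q = 120000 + 17000 = 137000 L/s; C = (120000·7.500 + 17000·500.0)/137000 = 68.61 mg/L.
After outfall 2: Q = 137000 + 11000 = 148000 L/s; C = (137000·68.61 + 11000·1280)/148000 = 158.6 mg/L.

159 mg/L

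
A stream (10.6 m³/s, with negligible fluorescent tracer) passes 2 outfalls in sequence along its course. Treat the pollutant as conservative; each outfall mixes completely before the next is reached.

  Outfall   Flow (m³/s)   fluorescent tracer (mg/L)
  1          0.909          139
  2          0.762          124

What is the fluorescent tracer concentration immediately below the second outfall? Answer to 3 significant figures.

After outfall 1: Q = 10.60 + 0.9090 = 11.51 m³/s; C = (10.60·0 + 0.9090·139.0)/11.51 = 10.98 mg/L.
After outfall 2: Q = 11.51 + 0.7620 = 12.27 m³/s; C = (11.51·10.98 + 0.7620·124.0)/12.27 = 18.00 mg/L.

18.0 mg/L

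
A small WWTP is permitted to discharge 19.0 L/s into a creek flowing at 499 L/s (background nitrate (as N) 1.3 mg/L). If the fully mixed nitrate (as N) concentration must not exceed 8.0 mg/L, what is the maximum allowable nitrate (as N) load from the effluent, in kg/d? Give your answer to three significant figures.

302 kg/d

Mass balance at the limit: 499.0·1.300 + 19.00·Cₑ = 518.0·8.0 → Cₑ = 184.0 mg/L.
19.00 L/s = 0.01900 m³/s. Load = 0.01900 m³/s × 184.0 g/m³ × 86 400 s/d = 302.0 kg/d.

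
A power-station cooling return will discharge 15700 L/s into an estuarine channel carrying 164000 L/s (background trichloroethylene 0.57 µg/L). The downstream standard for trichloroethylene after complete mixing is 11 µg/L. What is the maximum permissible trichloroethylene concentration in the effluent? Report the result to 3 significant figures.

120 µg/L

At the limit, (Qr·Cr + Qe·Cₑ)/(Qr + Qe) = 11:
Cₑ = (179700·11 − 164000·0.5700) / 15700 = 120.0 µg/L.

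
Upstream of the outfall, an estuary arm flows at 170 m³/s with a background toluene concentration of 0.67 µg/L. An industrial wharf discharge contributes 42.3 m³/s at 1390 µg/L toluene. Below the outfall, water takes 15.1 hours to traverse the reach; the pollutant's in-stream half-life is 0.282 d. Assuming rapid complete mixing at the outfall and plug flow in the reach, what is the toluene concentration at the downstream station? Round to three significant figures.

59.1 µg/L

Mixed concentration C = ΣQC/ΣQ = (170.0·0.6700 + 42.30·1390) / 212.3 = 58910/212.3 = 277.5 µg/L.
Half-life 0.282 d → k = ln 2 / 0.282 = 2.458 d⁻¹.
After decay, C = 277.5 × e^(−kt) = 277.5 × 0.2130 = 59.10 µg/L.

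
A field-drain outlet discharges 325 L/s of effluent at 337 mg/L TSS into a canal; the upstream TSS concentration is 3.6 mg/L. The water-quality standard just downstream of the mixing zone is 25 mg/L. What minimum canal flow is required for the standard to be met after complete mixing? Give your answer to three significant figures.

Set C_mix = 25: (Q·3.600 + 325.0·337.0) / (Q + 325.0) = 25
→ Q = 325.0·(337.0 − 25)/(25 − 3.600) = 4738 L/s.

4740 L/s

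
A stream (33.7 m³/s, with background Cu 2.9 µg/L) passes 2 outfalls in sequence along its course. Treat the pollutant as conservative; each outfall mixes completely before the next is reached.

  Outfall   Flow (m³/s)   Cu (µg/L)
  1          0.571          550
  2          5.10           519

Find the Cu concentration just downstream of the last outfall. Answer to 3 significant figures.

77.7 µg/L

Outfall 1: combined Q = 34.27 m³/s; C = (33.70·2.900 + 0.5710·550.0)/34.27 = 12.02 µg/L.
Outfall 2: combined Q = 39.37 m³/s; C = (34.27·12.02 + 5.100·519.0)/39.37 = 77.69 µg/L.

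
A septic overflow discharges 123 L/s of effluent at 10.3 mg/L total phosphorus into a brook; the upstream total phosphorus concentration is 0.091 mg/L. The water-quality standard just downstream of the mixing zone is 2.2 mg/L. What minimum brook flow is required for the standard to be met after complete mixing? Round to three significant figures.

Set C_mix = 2.2: (Q·0.09100 + 123.0·10.30) / (Q + 123.0) = 2.2
→ Q = 123.0·(10.30 − 2.2)/(2.2 − 0.09100) = 472.4 L/s.

472 L/s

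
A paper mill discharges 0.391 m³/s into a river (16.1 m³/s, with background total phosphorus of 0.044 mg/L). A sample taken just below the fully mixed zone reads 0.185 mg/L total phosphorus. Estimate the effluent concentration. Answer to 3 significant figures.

5.99 mg/L

Mass balance: 16.10·0.04400 + 0.3910·Cₑ = 16.49·0.1850
→ Cₑ = (16.49·0.1850 − 16.10·0.04400) / 0.3910 = 5.991 mg/L.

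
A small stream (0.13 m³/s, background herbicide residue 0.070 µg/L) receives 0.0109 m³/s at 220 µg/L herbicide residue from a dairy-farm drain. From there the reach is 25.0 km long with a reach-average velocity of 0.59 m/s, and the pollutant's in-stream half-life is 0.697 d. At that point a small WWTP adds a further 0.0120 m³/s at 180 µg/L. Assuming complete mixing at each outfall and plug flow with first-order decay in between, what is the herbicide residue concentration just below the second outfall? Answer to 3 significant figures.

Mass balance: C = (0.1300·0.07000 + 0.01090·220.0) / 0.1409 = 2.407/0.1409 = 17.08 µg/L; combined flow 0.1409 m³/s.
Travel time t = 25.0·1000 / 0.59 = 42370 s = 11.77 h.
Half-life 0.697 d → k = ln 2 / 0.697 = 0.9945 d⁻¹.
Decay over the reach: 17.08·exp(−kt) = 17.08·0.6140 = 10.49 µg/L.
Second outfall: C = (0.1409·10.49 + 0.01200·180.0)/0.1529 = 23.79 µg/L.

23.8 µg/L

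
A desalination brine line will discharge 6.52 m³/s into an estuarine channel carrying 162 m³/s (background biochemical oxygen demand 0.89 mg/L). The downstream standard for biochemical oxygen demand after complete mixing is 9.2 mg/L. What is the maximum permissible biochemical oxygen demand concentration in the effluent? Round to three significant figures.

216 mg/L

At the limit, (Qr·Cr + Qe·Cₑ)/(Qr + Qe) = 9.2:
Cₑ = (168.5·9.2 − 162.0·0.8900) / 6.520 = 215.7 mg/L.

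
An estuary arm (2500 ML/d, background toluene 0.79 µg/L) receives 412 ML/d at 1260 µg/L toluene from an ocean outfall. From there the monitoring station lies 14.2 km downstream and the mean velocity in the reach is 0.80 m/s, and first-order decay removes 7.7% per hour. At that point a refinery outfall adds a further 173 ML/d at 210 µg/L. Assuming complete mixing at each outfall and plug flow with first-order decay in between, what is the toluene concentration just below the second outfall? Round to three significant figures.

126 µg/L

After mixing, C = (2500·0.7900 + 412.0·1260) / 2912 = 521100/2912 = 178.9 µg/L; combined flow 2912 ML/d.
Travel time t = 14.2·1000 / 0.80 = 17750 s = 4.931 h.
7.7%/h lost → k = −ln(1 − 0.077) = 0.08013 h⁻¹.
First-order decay: C = 178.9·exp(−k·t) = 178.9·0.6736 = 120.5 µg/L.
At the second outfall, C = (2912·120.5 + 173.0·210.0) / (2912 + 173.0) = 125.6 µg/L.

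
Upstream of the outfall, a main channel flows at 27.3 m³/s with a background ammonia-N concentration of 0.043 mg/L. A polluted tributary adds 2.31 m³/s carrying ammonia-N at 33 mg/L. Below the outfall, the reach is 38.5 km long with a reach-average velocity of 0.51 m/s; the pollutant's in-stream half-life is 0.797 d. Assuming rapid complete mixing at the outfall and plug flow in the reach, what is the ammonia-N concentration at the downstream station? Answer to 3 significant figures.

Flow-weighted average: C = (27.30·0.04300 + 2.310·33.00) / 29.61 = 77.40/29.61 = 2.614 mg/L.
Travel time t = 38.5·1000 / 0.51 = 75490 s = 20.97 h.
Half-life 0.797 d → k = ln 2 / 0.797 = 0.8697 d⁻¹.
Applying C = C₀e^(−kt): 2.614 × 0.4677 = 1.223 mg/L.

1.22 mg/L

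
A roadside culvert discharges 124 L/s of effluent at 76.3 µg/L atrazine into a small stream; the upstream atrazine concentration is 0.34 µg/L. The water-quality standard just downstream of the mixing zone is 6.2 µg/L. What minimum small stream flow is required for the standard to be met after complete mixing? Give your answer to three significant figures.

1480 L/s

Set C_mix = 6.2: (Q·0.3400 + 124.0·76.30) / (Q + 124.0) = 6.2
→ Q = 124.0·(76.30 − 6.2)/(6.2 − 0.3400) = 1483 L/s.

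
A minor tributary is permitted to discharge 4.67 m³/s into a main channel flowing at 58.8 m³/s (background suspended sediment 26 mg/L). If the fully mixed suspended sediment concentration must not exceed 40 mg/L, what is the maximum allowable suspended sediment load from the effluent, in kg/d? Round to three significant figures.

87300 kg/d

Mass balance at the limit: 58.80·26.00 + 4.670·Cₑ = 63.47·40 → Cₑ = 216.3 mg/L.
Load = 4.670 m³/s × 216.3 g/m³ × 86 400 s/d = 87260 kg/d.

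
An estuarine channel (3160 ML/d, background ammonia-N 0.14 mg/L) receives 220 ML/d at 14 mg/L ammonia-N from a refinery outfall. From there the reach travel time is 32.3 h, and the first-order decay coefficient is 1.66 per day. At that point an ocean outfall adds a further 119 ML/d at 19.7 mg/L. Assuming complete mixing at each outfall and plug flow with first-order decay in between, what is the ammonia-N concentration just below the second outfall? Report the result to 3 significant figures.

0.778 mg/L

Mixed concentration C = ΣQC/ΣQ = (3160·0.1400 + 220.0·14.00) / 3380 = 3522/3380 = 1.042 mg/L; combined flow 3380 ML/d.
Decay over the reach: 1.042·exp(−kt) = 1.042·0.1071 = 0.1116 mg/L.
At the second outfall, C = (3380·0.1116 + 119.0·19.70) / (3380 + 119.0) = 0.7778 mg/L.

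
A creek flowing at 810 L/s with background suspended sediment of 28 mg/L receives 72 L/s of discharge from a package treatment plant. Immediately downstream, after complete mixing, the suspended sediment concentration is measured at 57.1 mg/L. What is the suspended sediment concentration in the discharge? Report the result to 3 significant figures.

Mass balance: 810.0·28.00 + 72.00·Cₑ = 882.0·57.10
→ Cₑ = (882.0·57.10 − 810.0·28.00) / 72.00 = 384.5 mg/L.

384 mg/L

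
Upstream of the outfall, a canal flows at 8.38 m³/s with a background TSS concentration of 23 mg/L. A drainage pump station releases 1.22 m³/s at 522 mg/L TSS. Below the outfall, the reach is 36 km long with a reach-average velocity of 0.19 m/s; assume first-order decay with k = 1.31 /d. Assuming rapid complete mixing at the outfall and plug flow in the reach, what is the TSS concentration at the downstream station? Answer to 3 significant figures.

Mixed concentration C = ΣQC/ΣQ = (8.380·23.00 + 1.220·522.0) / 9.600 = 829.6/9.600 = 86.41 mg/L.
Travel time t = 36·1000 / 0.19 = 189500 s = 52.63 h.
Applying C = C₀e^(−kt): 86.41 × 0.05654 = 4.886 mg/L.

4.89 mg/L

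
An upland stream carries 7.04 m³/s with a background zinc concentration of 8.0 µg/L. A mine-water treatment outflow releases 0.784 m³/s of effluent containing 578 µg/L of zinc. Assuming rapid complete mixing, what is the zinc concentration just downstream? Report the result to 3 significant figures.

65.1 µg/L

Flow-weighted average: C = (7.040·8.000 + 0.7840·578.0) / 7.824 = 509.5/7.824 = 65.12 µg/L.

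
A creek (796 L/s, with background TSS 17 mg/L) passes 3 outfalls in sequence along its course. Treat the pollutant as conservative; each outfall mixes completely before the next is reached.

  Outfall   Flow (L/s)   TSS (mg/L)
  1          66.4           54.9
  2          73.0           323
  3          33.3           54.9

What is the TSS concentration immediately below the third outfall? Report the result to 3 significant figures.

After outfall 1: Q = 796.0 + 66.40 = 862.4 L/s; C = (796.0·17.00 + 66.40·54.90)/862.4 = 19.92 mg/L.
After outfall 2: Q = 862.4 + 73.00 = 935.4 L/s; C = (862.4·19.92 + 73.00·323.0)/935.4 = 43.57 mg/L.
After outfall 3: Q = 935.4 + 33.30 = 968.7 L/s; C = (935.4·43.57 + 33.30·54.90)/968.7 = 43.96 mg/L.

44.0 mg/L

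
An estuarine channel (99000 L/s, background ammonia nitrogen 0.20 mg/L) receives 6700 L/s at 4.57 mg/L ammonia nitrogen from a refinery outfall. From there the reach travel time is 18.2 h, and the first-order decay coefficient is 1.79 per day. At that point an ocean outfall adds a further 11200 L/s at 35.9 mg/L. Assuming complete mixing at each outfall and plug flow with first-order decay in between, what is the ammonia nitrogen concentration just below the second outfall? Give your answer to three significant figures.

Mass balance: C = (99000·0.2000 + 6700·4.570) / 105700 = 50420/105700 = 0.4770 mg/L; combined flow 105700 L/s.
First-order decay: C = 0.4770·exp(−k·t) = 0.4770·0.2573 = 0.1227 mg/L.
Second outfall: C = (105700·0.1227 + 11200·35.90)/116900 = 3.551 mg/L.

3.55 mg/L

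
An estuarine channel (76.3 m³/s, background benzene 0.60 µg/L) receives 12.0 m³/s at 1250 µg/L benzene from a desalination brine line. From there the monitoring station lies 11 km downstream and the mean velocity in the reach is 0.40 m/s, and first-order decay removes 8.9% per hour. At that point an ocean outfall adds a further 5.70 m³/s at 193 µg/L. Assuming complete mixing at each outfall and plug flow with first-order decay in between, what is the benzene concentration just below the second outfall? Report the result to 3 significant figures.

90.2 µg/L

Mixed concentration C = ΣQC/ΣQ = (76.30·0.6000 + 12.00·1250) / 88.30 = 15050/88.30 = 170.4 µg/L; combined flow 88.30 m³/s.
Travel time t = 11·1000 / 0.40 = 27500 s = 7.639 h.
8.9%/h lost → k = −ln(1 − 0.089) = 0.09321 h⁻¹.
Applying C = C₀e^(−kt): 170.4 × 0.4906 = 83.60 µg/L.
At the second outfall, C = (88.30·83.60 + 5.700·193.0) / (88.30 + 5.700) = 90.24 µg/L.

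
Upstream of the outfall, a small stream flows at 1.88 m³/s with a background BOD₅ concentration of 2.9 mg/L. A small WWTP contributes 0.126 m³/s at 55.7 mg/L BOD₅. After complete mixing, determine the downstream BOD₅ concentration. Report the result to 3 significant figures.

Mixed concentration C = ΣQC/ΣQ = (1.880·2.900 + 0.1260·55.70) / 2.006 = 12.47/2.006 = 6.216 mg/L.

6.22 mg/L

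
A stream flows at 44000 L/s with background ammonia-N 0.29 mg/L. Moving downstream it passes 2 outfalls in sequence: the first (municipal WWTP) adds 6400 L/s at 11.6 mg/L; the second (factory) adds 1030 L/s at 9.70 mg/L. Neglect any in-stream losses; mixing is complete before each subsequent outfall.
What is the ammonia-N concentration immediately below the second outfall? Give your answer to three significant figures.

1.89 mg/L

Outfall 1: combined Q = 50400 L/s; C = (44000·0.2900 + 6400·11.60)/50400 = 1.726 mg/L.
Outfall 2: combined Q = 51430 L/s; C = (50400·1.726 + 1030·9.700)/51430 = 1.886 mg/L.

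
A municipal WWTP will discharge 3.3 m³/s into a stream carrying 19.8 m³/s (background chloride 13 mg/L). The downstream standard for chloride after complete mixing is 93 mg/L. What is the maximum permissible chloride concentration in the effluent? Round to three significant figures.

573 mg/L

At the limit, (Qr·Cr + Qe·Cₑ)/(Qr + Qe) = 93:
Cₑ = (23.10·93 − 19.80·13.00) / 3.300 = 573.0 mg/L.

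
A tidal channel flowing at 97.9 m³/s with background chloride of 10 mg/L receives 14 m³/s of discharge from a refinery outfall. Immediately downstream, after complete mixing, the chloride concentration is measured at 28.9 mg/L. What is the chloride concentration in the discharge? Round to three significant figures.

Mass balance: 97.90·10.00 + 14.00·Cₑ = 111.9·28.90
→ Cₑ = (111.9·28.90 − 97.90·10.00) / 14.00 = 161.1 mg/L.

161 mg/L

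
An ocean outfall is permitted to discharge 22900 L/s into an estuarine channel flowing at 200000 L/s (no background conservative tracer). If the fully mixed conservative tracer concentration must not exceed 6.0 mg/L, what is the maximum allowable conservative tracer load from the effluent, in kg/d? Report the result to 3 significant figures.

116000 kg/d

Mass balance at the limit: 200000·0 + 22900·Cₑ = 222900·6.0 → Cₑ = 58.40 mg/L.
22900 L/s = 22.90 m³/s. Load = 22.90 m³/s × 58.40 g/m³ × 86 400 s/d = 115600 kg/d.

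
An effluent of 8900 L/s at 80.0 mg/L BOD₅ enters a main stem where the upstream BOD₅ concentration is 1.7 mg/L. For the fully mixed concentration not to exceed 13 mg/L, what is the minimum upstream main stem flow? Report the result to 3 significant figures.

52800 L/s

Set C_mix = 13: (Q·1.700 + 8900·80.00) / (Q + 8900) = 13
→ Q = 8900·(80.00 − 13)/(13 − 1.700) = 52770 L/s.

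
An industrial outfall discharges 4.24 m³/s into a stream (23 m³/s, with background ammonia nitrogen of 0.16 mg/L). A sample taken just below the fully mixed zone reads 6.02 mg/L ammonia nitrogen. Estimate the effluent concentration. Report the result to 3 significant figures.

37.8 mg/L

Mass balance: 23.00·0.1600 + 4.240·Cₑ = 27.24·6.020
→ Cₑ = (27.24·6.020 − 23.00·0.1600) / 4.240 = 37.81 mg/L.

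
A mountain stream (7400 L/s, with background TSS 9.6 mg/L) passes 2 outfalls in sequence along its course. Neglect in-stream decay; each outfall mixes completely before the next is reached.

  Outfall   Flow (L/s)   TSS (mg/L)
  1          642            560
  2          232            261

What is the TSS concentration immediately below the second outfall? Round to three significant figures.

59.4 mg/L

Below outfall 1: Q → 8042 L/s, C = (7400·9.600 + 642.0·560.0)/8042 = 53.54 mg/L.
Below outfall 2: Q → 8274 L/s, C = (8042·53.54 + 232.0·261.0)/8274 = 59.36 mg/L.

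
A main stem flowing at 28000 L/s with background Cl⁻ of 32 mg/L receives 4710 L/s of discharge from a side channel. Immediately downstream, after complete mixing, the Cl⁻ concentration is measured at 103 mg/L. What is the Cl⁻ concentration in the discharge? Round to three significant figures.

Mass balance: 28000·32.00 + 4710·Cₑ = 32710·103.0
→ Cₑ = (32710·103.0 − 28000·32.00) / 4710 = 525.1 mg/L.

525 mg/L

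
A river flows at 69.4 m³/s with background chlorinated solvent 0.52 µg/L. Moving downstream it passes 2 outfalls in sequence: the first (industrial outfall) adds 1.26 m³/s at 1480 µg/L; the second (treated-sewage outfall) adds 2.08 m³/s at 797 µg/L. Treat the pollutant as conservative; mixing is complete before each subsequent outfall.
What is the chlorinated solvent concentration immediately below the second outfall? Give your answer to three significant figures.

48.9 µg/L

Outfall 1: combined Q = 70.66 m³/s; C = (69.40·0.5200 + 1.260·1480)/70.66 = 26.90 µg/L.
Outfall 2: combined Q = 72.74 m³/s; C = (70.66·26.90 + 2.080·797.0)/72.74 = 48.92 µg/L.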